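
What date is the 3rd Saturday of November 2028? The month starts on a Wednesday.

November 2028 begins on a Wednesday, so the first Saturday is November 4 (3 days later).
The 3rd Saturday is 2 weeks later: 4 + 14 = 18.

18 November 2028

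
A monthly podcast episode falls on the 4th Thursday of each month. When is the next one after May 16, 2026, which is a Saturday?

May 2026 starts on a Friday; its first Thursday is the 7th, so the 4th Thursday is the 28th — May 28, 2026.
May 28, 2026 is after May 16, 2026, so that is the next one.

May 28, 2026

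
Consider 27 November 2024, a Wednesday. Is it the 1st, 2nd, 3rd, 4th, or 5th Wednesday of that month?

4th

Day 27 falls in week ⌈27/7⌉ of the month.
Days 1–7 hold the 1st Wednesday, 8–14 the 2nd, 15–21 the 3rd, 22–28 the 4th, 29–31 the 5th.
27 is in the range for the 4th.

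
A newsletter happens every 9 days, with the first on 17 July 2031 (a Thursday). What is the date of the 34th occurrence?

9 May 2032

The 34th occurrence is 33 intervals after the first: 33 × 9 = 297 days after 17 July 2031.
July has 31 days — 14 days to the end of July leaves 283.
August has 31 days (252 left).
September has 30 days (222 left).
October has 31 days (191 left).
November has 30 days (161 left).
December has 31 days (130 left).
January has 31 days (99 left).
February has 29 days (70 left).
March has 31 days (39 left).
April has 30 days (9 left).
9 days into May → 9 May 2032.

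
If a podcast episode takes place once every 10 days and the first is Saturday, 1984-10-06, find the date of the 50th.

1986-02-08

The 50th occurrence is 49 intervals after the first: 49 × 10 = 490 days after 1984-10-06.
October has 31 days — 25 days to the end of October leaves 465.
From end of October to end of 1984 is 61 days (404 left).
1985 has 365 days (39 left).
January has 31 days (8 left).
8 days into February → 1986-02-08.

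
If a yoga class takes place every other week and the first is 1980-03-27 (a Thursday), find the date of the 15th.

1980-10-09

The 15th occurrence is 14 intervals after the first: 14 × 14 = 196 days after 1980-03-27.
March has 31 days — 4 days to the end of March leaves 192.
April has 30 days (162 left).
May has 31 days (131 left).
June has 30 days (101 left).
July has 31 days (70 left).
August has 31 days (39 left).
September has 30 days (9 left).
9 days into October → 1980-10-09.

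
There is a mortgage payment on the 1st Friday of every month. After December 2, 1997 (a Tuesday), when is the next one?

December 5, 1997

December 1997 starts on a Monday, so its 1st Friday is December 5, 1997 (4 days in).
December 5, 1997 is after December 2, 1997, so that is the next one.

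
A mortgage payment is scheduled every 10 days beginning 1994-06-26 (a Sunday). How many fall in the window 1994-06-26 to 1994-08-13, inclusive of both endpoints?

5

Occurrences land 10·i days after 1994-06-26 for i = 0, 1, 2, …
The window opens on the start date, so the first occurrence inside is #1 on 1994-06-26.
1994-08-13 is 48 days after the start; 48 ÷ 10 = 4 remainder 8. Last occurrence in the window: #5 on 1994-08-05.
Occurrences #1 through #5: 5 in total.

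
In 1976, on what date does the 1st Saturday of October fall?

The first Saturday of October 1976 is October 2.

1976-10-02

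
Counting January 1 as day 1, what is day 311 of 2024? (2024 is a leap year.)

2024-11-06

January has 31 days (311 − 31 = 280 remain).
February has 29 days (280 − 29 = 251 remain).
March has 31 days (251 − 31 = 220 remain).
April has 30 days (220 − 30 = 190 remain).
May has 31 days (190 − 31 = 159 remain).
June has 30 days (159 − 30 = 129 remain).
July has 31 days (129 − 31 = 98 remain).
August has 31 days (98 − 31 = 67 remain).
September has 30 days (67 − 30 = 37 remain).
October has 31 days (37 − 31 = 6 remain).
6 into November → November 6.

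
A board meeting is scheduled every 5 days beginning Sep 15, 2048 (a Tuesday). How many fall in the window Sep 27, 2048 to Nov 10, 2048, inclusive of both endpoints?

Occurrences land 5·i days after Sep 15, 2048 for i = 0, 1, 2, …
Sep 27, 2048 is 12 days after the start; 12 ÷ 5 = 2 remainder 2; since the remainder is 2, round up to i = 3. First occurrence in the window: #4 on Sep 30, 2048 (3×5 = 15 days in).
Nov 10, 2048 is 56 days after the start; 56 ÷ 5 = 11 remainder 1. Last occurrence in the window: #12 on Nov 9, 2048.
Occurrences #4 through #12: 9 in total.

9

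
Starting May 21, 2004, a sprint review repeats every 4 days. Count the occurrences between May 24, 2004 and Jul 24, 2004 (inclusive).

16

Occurrences land 4·i days after May 21, 2004 for i = 0, 1, 2, …
May 24, 2004 is 3 days after the start; 3 ÷ 4 = 0 remainder 3; since the remainder is 3, round up to i = 1. First occurrence in the window: #2 on May 25, 2004 (1×4 = 4 days in).
Jul 24, 2004 is 64 days after the start; 64 ÷ 4 = 16 remainder 0. Last occurrence in the window: #17 on Jul 24, 2004.
Occurrences #2 through #17: 16 in total.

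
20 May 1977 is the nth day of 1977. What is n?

Days in months before May: 31 + 28 + 31 + 30 = 120.
Plus 20 days into May → day 140.

140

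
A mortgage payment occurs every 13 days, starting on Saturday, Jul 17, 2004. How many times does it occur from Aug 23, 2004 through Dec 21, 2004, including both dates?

Occurrences land 13·i days after Jul 17, 2004 for i = 0, 1, 2, …
Aug 23, 2004 is 37 days after the start; 37 ÷ 13 = 2 remainder 11; since the remainder is 11, round up to i = 3. First occurrence in the window: #4 on Aug 25, 2004 (3×13 = 39 days in).
Dec 21, 2004 is 157 days after the start; 157 ÷ 13 = 12 remainder 1. Last occurrence in the window: #13 on Dec 20, 2004.
Occurrences #4 through #13: 10 in total.

10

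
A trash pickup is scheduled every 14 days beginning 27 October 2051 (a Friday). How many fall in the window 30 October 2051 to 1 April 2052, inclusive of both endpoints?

Occurrences land 14·i days after 27 October 2051 for i = 0, 1, 2, …
30 October 2051 is 3 days after the start; 3 ÷ 14 = 0 remainder 3; since the remainder is 3, round up to i = 1. First occurrence in the window: #2 on 10 November 2051 (1×14 = 14 days in).
1 April 2052 is 157 days after the start; 157 ÷ 14 = 11 remainder 3. Last occurrence in the window: #12 on 29 March 2052.
Occurrences #2 through #12: 11 in total.

11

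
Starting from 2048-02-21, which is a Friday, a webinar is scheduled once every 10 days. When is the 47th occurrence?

2049-05-26

The 47th occurrence is 46 intervals after the first: 46 × 10 = 460 days after 2048-02-21.
February has 29 days — 8 days to the end of February leaves 452.
From end of February to end of 2048 is 306 days (146 left).
January has 31 days (115 left).
February has 28 days (87 left).
March has 31 days (56 left).
April has 30 days (26 left).
26 days into May → 2049-05-26.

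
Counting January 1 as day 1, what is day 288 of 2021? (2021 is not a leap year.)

January has 31 days (288 − 31 = 257 remain).
February has 28 days (257 − 28 = 229 remain).
March has 31 days (229 − 31 = 198 remain).
April has 30 days (198 − 30 = 168 remain).
May has 31 days (168 − 31 = 137 remain).
June has 30 days (137 − 30 = 107 remain).
July has 31 days (107 − 31 = 76 remain).
August has 31 days (76 − 31 = 45 remain).
September has 30 days (45 − 30 = 15 remain).
15 into October → October 15.

15 October 2021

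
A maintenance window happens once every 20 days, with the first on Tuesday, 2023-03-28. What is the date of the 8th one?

2023-08-15

The 8th occurrence is 7 intervals after the first: 7 × 20 = 140 days after 2023-03-28.
March has 31 days — 3 days to the end of March leaves 137.
April has 30 days (107 left).
May has 31 days (76 left).
June has 30 days (46 left).
July has 31 days (15 left).
15 days into August → 2023-08-15.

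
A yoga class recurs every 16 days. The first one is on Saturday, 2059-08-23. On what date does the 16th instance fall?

The 16th occurrence is 15 intervals after the first: 15 × 16 = 240 days after 2059-08-23.
August has 31 days — 8 days to the end of August leaves 232.
September has 30 days (202 left).
October has 31 days (171 left).
November has 30 days (141 left).
December has 31 days (110 left).
January has 31 days (79 left).
February has 29 days (50 left).
March has 31 days (19 left).
19 days into April → 2060-04-19.

2060-04-19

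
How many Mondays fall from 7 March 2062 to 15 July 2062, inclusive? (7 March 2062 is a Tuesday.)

7 March 2062 is a Tuesday; the first Monday on or after it is 13 March 2062 (6 days later).
From 13 March 2062 to 15 July 2062: 18 + 30 + 31 + 30 + 15 = 124 days (rest of March, April, May, June, July).
124 ÷ 7 = 17 full weeks with remainder 5, so 17 more Mondays after the first → 18.

18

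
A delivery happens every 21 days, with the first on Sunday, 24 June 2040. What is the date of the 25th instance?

10 November 2041

The 25th occurrence is 24 intervals after the first: 24 × 21 = 504 days after 24 June 2040.
June has 30 days — 6 days to the end of June leaves 498.
From end of June to end of 2040 is 184 days (314 left).
January has 31 days (283 left).
February has 28 days (255 left).
March has 31 days (224 left).
April has 30 days (194 left).
May has 31 days (163 left).
June has 30 days (133 left).
July has 31 days (102 left).
August has 31 days (71 left).
September has 30 days (41 left).
October has 31 days (10 left).
10 days into November → 10 November 2041.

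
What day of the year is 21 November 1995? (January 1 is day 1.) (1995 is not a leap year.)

Days in months before November: 31 + 28 + 31 + 30 + 31 + 30 + 31 + 31 + 30 + 31 = 304.
Plus 21 days into November → day 325.

325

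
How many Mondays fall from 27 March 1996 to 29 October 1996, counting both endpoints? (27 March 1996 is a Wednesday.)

31

27 March 1996 is a Wednesday; the first Monday on or after it is 1 April 1996 (5 days later).
From 1 April 1996 to 29 October 1996: 29 + 31 + 30 + 31 + 31 + 30 + 29 = 211 days (rest of April, May, June, July, August, September, October).
211 ÷ 7 = 30 full weeks with remainder 1, so 30 more Mondays after the first → 31.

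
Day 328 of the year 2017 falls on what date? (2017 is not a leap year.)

24 November 2017

January has 31 days (328 − 31 = 297 remain).
February has 28 days (297 − 28 = 269 remain).
March has 31 days (269 − 31 = 238 remain).
April has 30 days (238 − 30 = 208 remain).
May has 31 days (208 − 31 = 177 remain).
June has 30 days (177 − 30 = 147 remain).
July has 31 days (147 − 31 = 116 remain).
August has 31 days (116 − 31 = 85 remain).
September has 30 days (85 − 30 = 55 remain).
October has 31 days (55 − 31 = 24 remain).
24 into November → November 24.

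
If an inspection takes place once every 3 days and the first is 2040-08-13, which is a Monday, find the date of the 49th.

The 49th occurrence is 48 intervals after the first: 48 × 3 = 144 days after 2040-08-13.
August has 31 days — 18 days to the end of August leaves 126.
September has 30 days (96 left).
October has 31 days (65 left).
November has 30 days (35 left).
December has 31 days (4 left).
4 days into January → 2041-01-04.

2041-01-04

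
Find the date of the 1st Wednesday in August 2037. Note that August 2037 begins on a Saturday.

August 2037 begins on a Saturday, so the first Wednesday is August 5 (4 days later).

August 5, 2037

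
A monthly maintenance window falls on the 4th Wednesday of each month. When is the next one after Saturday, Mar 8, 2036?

Mar 26, 2036

Mar 2036 starts on a Saturday; its first Wednesday is the 5th, so the 4th Wednesday is the 26th — Mar 26, 2036.
Mar 26, 2036 is after Mar 8, 2036, so that is the next one.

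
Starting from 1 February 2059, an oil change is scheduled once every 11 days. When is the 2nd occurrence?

The 2nd occurrence is 1 interval after the first: 1 × 11 = 11 days after 1 February 2059.
11 days later is 12 February 2059.

12 February 2059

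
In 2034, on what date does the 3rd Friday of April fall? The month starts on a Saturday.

April 2034 begins on a Saturday, so the first Friday is April 7 (6 days later).
The 3rd Friday is 2 weeks later: 7 + 14 = 21.

2034-04-21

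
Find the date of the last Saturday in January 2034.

January 28, 2034

January 2034 begins on a Sunday, so the first Saturday is January 7 (6 days later).
January 2034 has 31 days. Adding weeks: 7, 14, 21, 28 — the last one ≤ 31 is the 28th.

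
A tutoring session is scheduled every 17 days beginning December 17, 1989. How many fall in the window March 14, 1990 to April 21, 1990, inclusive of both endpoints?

2

Occurrences land 17·i days after December 17, 1989 for i = 0, 1, 2, …
March 14, 1990 is 87 days after the start; 87 ÷ 17 = 5 remainder 2; since the remainder is 2, round up to i = 6. First occurrence in the window: #7 on March 29, 1990 (6×17 = 102 days in).
April 21, 1990 is 125 days after the start; 125 ÷ 17 = 7 remainder 6. Last occurrence in the window: #8 on April 15, 1990.
Occurrences #7 through #8: 2 in total.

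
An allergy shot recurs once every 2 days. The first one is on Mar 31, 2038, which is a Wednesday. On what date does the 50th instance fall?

The 50th occurrence is 49 intervals after the first: 49 × 2 = 98 days after Mar 31, 2038.
Mar has 31 days — 0 days to the end of Mar leaves 98.
Apr has 30 days (68 left).
May has 31 days (37 left).
Jun has 30 days (7 left).
7 days into Jul → Jul 7, 2038.

Jul 7, 2038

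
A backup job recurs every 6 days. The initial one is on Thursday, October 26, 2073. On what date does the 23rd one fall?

March 7, 2074

The 23rd occurrence is 22 intervals after the first: 22 × 6 = 132 days after October 26, 2073.
October has 31 days — 5 days to the end of October leaves 127.
November has 30 days (97 left).
December has 31 days (66 left).
January has 31 days (35 left).
February has 28 days (7 left).
7 days into March → March 7, 2074.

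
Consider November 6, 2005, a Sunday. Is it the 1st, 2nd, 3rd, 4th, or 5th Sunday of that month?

1st

Day 6 falls in week ⌈6/7⌉ of the month.
Days 1–7 hold the 1st Sunday, 8–14 the 2nd, 15–21 the 3rd, 22–28 the 4th, 29–31 the 5th.
6 is in the range for the 1st.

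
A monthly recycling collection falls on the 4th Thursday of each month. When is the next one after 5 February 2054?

26 February 2054

February 2054 starts on a Sunday; its first Thursday is the 5th, so the 4th Thursday is the 26th — 26 February 2054.
26 February 2054 is after 5 February 2054, so that is the next one.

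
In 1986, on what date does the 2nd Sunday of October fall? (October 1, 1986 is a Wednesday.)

1986-10-12

October 1986 begins on a Wednesday, so the first Sunday is October 5 (4 days later).
The 2nd Sunday is 1 weeks later: 5 + 7 = 12.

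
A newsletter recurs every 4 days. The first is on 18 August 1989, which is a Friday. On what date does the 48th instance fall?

The 48th occurrence is 47 intervals after the first: 47 × 4 = 188 days after 18 August 1989.
August has 31 days — 13 days to the end of August leaves 175.
September has 30 days (145 left).
October has 31 days (114 left).
November has 30 days (84 left).
December has 31 days (53 left).
January has 31 days (22 left).
22 days into February → 22 February 1990.

22 February 1990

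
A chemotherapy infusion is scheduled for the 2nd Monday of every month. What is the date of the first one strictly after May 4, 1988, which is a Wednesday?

May 1988 starts on a Sunday; its first Monday is the 2nd, so the 2nd Monday is the 9th — May 9, 1988.
May 9, 1988 is after May 4, 1988, so that is the next one.

May 9, 1988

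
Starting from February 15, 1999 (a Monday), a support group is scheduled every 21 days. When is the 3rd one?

March 29, 1999

The 3rd occurrence is 2 intervals after the first: 2 × 21 = 42 days after February 15, 1999.
February has 28 days — 13 days to the end of February leaves 29.
29 days into March → March 29, 1999.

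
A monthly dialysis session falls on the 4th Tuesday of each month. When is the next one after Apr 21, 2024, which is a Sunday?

Apr 2024 starts on a Monday; its first Tuesday is the 2nd, so the 4th Tuesday is the 23rd — Apr 23, 2024.
Apr 23, 2024 is after Apr 21, 2024, so that is the next one.

Apr 23, 2024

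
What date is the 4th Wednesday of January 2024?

January 2024 begins on a Monday, so the first Wednesday is January 3 (2 days later).
The 4th Wednesday is 3 weeks later: 3 + 21 = 24.

January 24, 2024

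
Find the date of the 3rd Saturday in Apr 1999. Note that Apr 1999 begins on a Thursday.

Apr 17, 1999

Apr 1999 begins on a Thursday, so the first Saturday is Apr 3 (2 days later).
The 3rd Saturday is 2 weeks later: 3 + 14 = 17.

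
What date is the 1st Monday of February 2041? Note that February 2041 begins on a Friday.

February 2041 begins on a Friday, so the first Monday is February 4 (3 days later).

February 4, 2041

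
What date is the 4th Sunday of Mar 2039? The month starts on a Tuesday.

Mar 2039 begins on a Tuesday, so the first Sunday is Mar 6 (5 days later).
The 4th Sunday is 3 weeks later: 6 + 21 = 27.

Mar 27, 2039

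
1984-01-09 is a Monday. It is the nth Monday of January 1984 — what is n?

2nd

Day 9 falls in week ⌈9/7⌉ of the month.
Days 1–7 hold the 1st Monday, 8–14 the 2nd, 15–21 the 3rd, 22–28 the 4th, 29–31 the 5th.
9 is in the range for the 2nd.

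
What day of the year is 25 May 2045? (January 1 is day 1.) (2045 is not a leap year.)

145

Days in months before May: 31 + 28 + 31 + 30 = 120.
Plus 25 days into May → day 145.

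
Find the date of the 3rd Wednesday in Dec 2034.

The first Wednesday of Dec 2034 is Dec 6.
The 3rd Wednesday is 2 weeks later: 6 + 14 = 20.

Dec 20, 2034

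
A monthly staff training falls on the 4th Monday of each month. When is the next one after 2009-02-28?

February 2009 starts on a Sunday; its first Monday is the 2nd, so the 4th Monday is the 23rd — 2009-02-23.
That is not after 2009-02-28, so look at March 2009.
March 2009 starts on a Sunday; its first Monday is the 2nd, so the 4th Monday is the 23rd — 2009-03-23.

2009-03-23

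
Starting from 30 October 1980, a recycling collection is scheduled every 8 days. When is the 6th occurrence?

9 December 1980

The 6th occurrence is 5 intervals after the first: 5 × 8 = 40 days after 30 October 1980.
October has 31 days — 1 day to the end of October leaves 39.
November has 30 days (9 left).
9 days into December → 9 December 1980.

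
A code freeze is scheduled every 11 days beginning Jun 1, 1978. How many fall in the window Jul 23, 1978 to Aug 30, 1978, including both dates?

Occurrences land 11·i days after Jun 1, 1978 for i = 0, 1, 2, …
Jul 23, 1978 is 52 days after the start; 52 ÷ 11 = 4 remainder 8; since the remainder is 8, round up to i = 5. First occurrence in the window: #6 on Jul 26, 1978 (5×11 = 55 days in).
Aug 30, 1978 is 90 days after the start; 90 ÷ 11 = 8 remainder 2. Last occurrence in the window: #9 on Aug 28, 1978.
Occurrences #6 through #9: 4 in total.

4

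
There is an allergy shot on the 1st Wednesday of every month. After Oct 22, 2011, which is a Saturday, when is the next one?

Oct 2011 starts on a Saturday, so its 1st Wednesday is Oct 5, 2011 (4 days in).
That is not after Oct 22, 2011, so look at Nov 2011.
Nov 2011 starts on a Tuesday, so its 1st Wednesday is Nov 2, 2011 (1 day in).

Nov 2, 2011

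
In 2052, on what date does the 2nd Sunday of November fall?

10 November 2052

November 2052 begins on a Friday, so the first Sunday is November 3 (2 days later).
The 2nd Sunday is 1 weeks later: 3 + 7 = 10.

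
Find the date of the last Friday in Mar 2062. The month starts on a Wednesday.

Mar 31, 2062

Mar 2062 begins on a Wednesday, so the first Friday is Mar 3 (2 days later).
Mar 2062 has 31 days. Adding weeks: 3, 10, 17, 24, 31 — the last one ≤ 31 is the 31st.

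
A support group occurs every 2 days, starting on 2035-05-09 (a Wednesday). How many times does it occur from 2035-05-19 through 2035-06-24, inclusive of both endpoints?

19

Occurrences land 2·i days after 2035-05-09 for i = 0, 1, 2, …
2035-05-19 is 10 days after the start; 10 ÷ 2 = 5 remainder 0. First occurrence in the window: #6 on 2035-05-19 (5×2 = 10 days in).
2035-06-24 is 46 days after the start; 46 ÷ 2 = 23 remainder 0. Last occurrence in the window: #24 on 2035-06-24.
Occurrences #6 through #24: 19 in total.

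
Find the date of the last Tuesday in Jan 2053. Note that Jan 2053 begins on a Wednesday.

Jan 28, 2053

Jan 2053 begins on a Wednesday, so the first Tuesday is Jan 7 (6 days later).
Jan 2053 has 31 days. Adding weeks: 7, 14, 21, 28 — the last one ≤ 31 is the 28th.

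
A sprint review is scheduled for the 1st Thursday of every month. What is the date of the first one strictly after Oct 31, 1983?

Nov 3, 1983

Oct 1983 starts on a Saturday, so its 1st Thursday is Oct 6, 1983 (5 days in).
That is not after Oct 31, 1983, so look at Nov 1983.
Nov 1983 starts on a Tuesday, so its 1st Thursday is Nov 3, 1983 (2 days in).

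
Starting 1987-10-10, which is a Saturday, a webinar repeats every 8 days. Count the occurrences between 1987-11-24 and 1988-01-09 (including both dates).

Occurrences land 8·i days after 1987-10-10 for i = 0, 1, 2, …
1987-11-24 is 45 days after the start; 45 ÷ 8 = 5 remainder 5; since the remainder is 5, round up to i = 6. First occurrence in the window: #7 on 1987-11-27 (6×8 = 48 days in).
1988-01-09 is 91 days after the start; 91 ÷ 8 = 11 remainder 3. Last occurrence in the window: #12 on 1988-01-06.
Occurrences #7 through #12: 6 in total.

6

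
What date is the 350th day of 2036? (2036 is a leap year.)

Jan has 31 days (350 − 31 = 319 remain).
Feb has 29 days (319 − 29 = 290 remain).
Mar has 31 days (290 − 31 = 259 remain).
Apr has 30 days (259 − 30 = 229 remain).
May has 31 days (229 − 31 = 198 remain).
Jun has 30 days (198 − 30 = 168 remain).
Jul has 31 days (168 − 31 = 137 remain).
Aug has 31 days (137 − 31 = 106 remain).
Sep has 30 days (106 − 30 = 76 remain).
Oct has 31 days (76 − 31 = 45 remain).
Nov has 30 days (45 − 30 = 15 remain).
15 into Dec → Dec 15.

Dec 15, 2036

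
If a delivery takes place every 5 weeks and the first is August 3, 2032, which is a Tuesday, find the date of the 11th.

July 19, 2033

The 11th occurrence is 10 intervals after the first: 10 × 35 = 350 days after August 3, 2032.
August has 31 days — 28 days to the end of August leaves 322.
September has 30 days (292 left).
October has 31 days (261 left).
November has 30 days (231 left).
December has 31 days (200 left).
January has 31 days (169 left).
February has 28 days (141 left).
March has 31 days (110 left).
April has 30 days (80 left).
May has 31 days (49 left).
June has 30 days (19 left).
19 days into July → July 19, 2033.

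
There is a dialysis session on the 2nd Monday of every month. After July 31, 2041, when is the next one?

August 12, 2041

July 2041 starts on a Monday; its first Monday is the 1st, so the 2nd Monday is the 8th — July 8, 2041.
That is not after July 31, 2041, so look at August 2041.
August 2041 starts on a Thursday; its first Monday is the 5th, so the 2nd Monday is the 12th — August 12, 2041.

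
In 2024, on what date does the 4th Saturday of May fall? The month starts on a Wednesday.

25 May 2024

May 2024 begins on a Wednesday, so the first Saturday is May 4 (3 days later).
The 4th Saturday is 3 weeks later: 4 + 21 = 25.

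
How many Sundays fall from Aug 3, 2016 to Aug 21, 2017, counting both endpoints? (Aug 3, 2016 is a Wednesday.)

Aug 3, 2016 is a Wednesday; the first Sunday on or after it is Aug 7, 2016 (4 days later).
From Aug 7, 2016 to Aug 21, 2017: 146 + 233 = 379 days (rest of 2016, to Aug 21, 2017 in 2017).
379 ÷ 7 = 54 full weeks with remainder 1, so 54 more Sundays after the first → 55.

55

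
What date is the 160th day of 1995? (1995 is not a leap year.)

January has 31 days (160 − 31 = 129 remain).
February has 28 days (129 − 28 = 101 remain).
March has 31 days (101 − 31 = 70 remain).
April has 30 days (70 − 30 = 40 remain).
May has 31 days (40 − 31 = 9 remain).
9 into June → June 9.

June 9, 1995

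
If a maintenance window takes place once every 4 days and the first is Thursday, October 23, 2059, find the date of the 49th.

The 49th occurrence is 48 intervals after the first: 48 × 4 = 192 days after October 23, 2059.
October has 31 days — 8 days to the end of October leaves 184.
November has 30 days (154 left).
December has 31 days (123 left).
January has 31 days (92 left).
February has 29 days (63 left).
March has 31 days (32 left).
April has 30 days (2 left).
2 days into May → May 2, 2060.

May 2, 2060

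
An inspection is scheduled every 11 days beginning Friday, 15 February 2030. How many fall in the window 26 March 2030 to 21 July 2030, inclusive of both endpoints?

11

Occurrences land 11·i days after 15 February 2030 for i = 0, 1, 2, …
26 March 2030 is 39 days after the start; 39 ÷ 11 = 3 remainder 6; since the remainder is 6, round up to i = 4. First occurrence in the window: #5 on 31 March 2030 (4×11 = 44 days in).
21 July 2030 is 156 days after the start; 156 ÷ 11 = 14 remainder 2. Last occurrence in the window: #15 on 19 July 2030.
Occurrences #5 through #15: 11 in total.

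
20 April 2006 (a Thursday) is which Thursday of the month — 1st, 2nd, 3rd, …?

Day 20 falls in week ⌈20/7⌉ of the month.
Days 1–7 hold the 1st Thursday, 8–14 the 2nd, 15–21 the 3rd, 22–28 the 4th, 29–31 the 5th.
20 is in the range for the 3rd.

3rd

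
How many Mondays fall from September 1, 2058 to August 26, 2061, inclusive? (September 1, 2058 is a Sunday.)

156

September 1, 2058 is a Sunday; the first Monday on or after it is September 2, 2058 (1 day later).
From September 2, 2058 to August 26, 2061: 120 + 365 + 366 + 238 = 1089 days (rest of 2058, 2059, 2060, to August 26, 2061 in 2061).
1089 ÷ 7 = 155 full weeks with remainder 4, so 155 more Mondays after the first → 156.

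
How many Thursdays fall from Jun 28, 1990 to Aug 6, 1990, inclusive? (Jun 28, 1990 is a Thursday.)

Jun 28, 1990 is a Thursday; the first Thursday on or after it is Jun 28, 1990.
From Jun 28, 1990 to Aug 6, 1990: 2 + 31 + 6 = 39 days (rest of Jun, Jul, Aug).
39 ÷ 7 = 5 full weeks with remainder 4, so 5 more Thursdays after the first → 6.

6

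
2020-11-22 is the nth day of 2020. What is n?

Days in months before November: 31 + 29 + 31 + 30 + 31 + 30 + 31 + 31 + 30 + 31 = 305.
Plus 22 days into November → day 327.

327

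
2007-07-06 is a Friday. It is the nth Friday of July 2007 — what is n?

Day 6 falls in week ⌈6/7⌉ of the month.
Days 1–7 hold the 1st Friday, 8–14 the 2nd, 15–21 the 3rd, 22–28 the 4th, 29–31 the 5th.
6 is in the range for the 1st.

1st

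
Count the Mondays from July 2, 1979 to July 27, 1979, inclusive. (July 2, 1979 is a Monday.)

4

July 2, 1979 is a Monday; the first Monday on or after it is July 2, 1979.
From July 2, 1979 to July 27, 1979 is 27 − 2 = 25 days.
25 ÷ 7 = 3 full weeks with remainder 4, so 3 more Mondays after the first → 4.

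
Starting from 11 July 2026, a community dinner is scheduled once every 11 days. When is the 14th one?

The 14th occurrence is 13 intervals after the first: 13 × 11 = 143 days after 11 July 2026.
July has 31 days — 20 days to the end of July leaves 123.
August has 31 days (92 left).
September has 30 days (62 left).
October has 31 days (31 left).
November has 30 days (1 left).
1 day into December → 1 December 2026.

1 December 2026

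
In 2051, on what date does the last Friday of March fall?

The first Friday of March 2051 is March 3.
March 2051 has 31 days. Adding weeks: 3, 10, 17, 24, 31 — the last one ≤ 31 is the 31st.

March 31, 2051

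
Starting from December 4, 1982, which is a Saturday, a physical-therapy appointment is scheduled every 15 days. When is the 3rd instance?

The 3rd occurrence is 2 intervals after the first: 2 × 15 = 30 days after December 4, 1982.
December has 31 days — 27 days to the end of December leaves 3.
3 days into January → January 3, 1983.

January 3, 1983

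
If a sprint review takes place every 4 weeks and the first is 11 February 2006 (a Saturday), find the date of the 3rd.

The 3rd occurrence is 2 intervals after the first: 2 × 28 = 56 days after 11 February 2006.
February has 28 days — 17 days to the end of February leaves 39.
March has 31 days (8 left).
8 days into April → 8 April 2006.

8 April 2006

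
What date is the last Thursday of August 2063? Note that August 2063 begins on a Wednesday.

August 2063 begins on a Wednesday, so the first Thursday is August 2 (1 day later).
August 2063 has 31 days. Adding weeks: 2, 9, 16, 23, 30 — the last one ≤ 31 is the 30th.

2063-08-30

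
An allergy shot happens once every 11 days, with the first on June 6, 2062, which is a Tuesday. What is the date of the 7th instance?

August 11, 2062

The 7th occurrence is 6 intervals after the first: 6 × 11 = 66 days after June 6, 2062.
June has 30 days — 24 days to the end of June leaves 42.
July has 31 days (11 left).
11 days into August → August 11, 2062.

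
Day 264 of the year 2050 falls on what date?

Jan has 31 days (264 − 31 = 233 remain).
Feb has 28 days (233 − 28 = 205 remain).
Mar has 31 days (205 − 31 = 174 remain).
Apr has 30 days (174 − 30 = 144 remain).
May has 31 days (144 − 31 = 113 remain).
Jun has 30 days (113 − 30 = 83 remain).
Jul has 31 days (83 − 31 = 52 remain).
Aug has 31 days (52 − 31 = 21 remain).
21 into Sep → Sep 21.

Sep 21, 2050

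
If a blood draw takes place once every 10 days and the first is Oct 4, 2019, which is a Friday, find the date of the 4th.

Nov 3, 2019

The 4th occurrence is 3 intervals after the first: 3 × 10 = 30 days after Oct 4, 2019.
Oct has 31 days — 27 days to the end of Oct leaves 3.
3 days into Nov → Nov 3, 2019.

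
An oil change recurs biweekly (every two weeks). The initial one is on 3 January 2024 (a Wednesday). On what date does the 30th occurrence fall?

12 February 2025

The 30th occurrence is 29 intervals after the first: 29 × 14 = 406 days after 3 January 2024.
January has 31 days — 28 days to the end of January leaves 378.
February has 29 days (349 left).
March has 31 days (318 left).
April has 30 days (288 left).
May has 31 days (257 left).
June has 30 days (227 left).
July has 31 days (196 left).
August has 31 days (165 left).
September has 30 days (135 left).
October has 31 days (104 left).
November has 30 days (74 left).
December has 31 days (43 left).
January has 31 days (12 left).
12 days into February → 12 February 2025.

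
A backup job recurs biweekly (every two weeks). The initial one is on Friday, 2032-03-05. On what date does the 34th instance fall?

The 34th occurrence is 33 intervals after the first: 33 × 14 = 462 days after 2032-03-05.
March has 31 days — 26 days to the end of March leaves 436.
From end of March to end of 2032 is 275 days (161 left).
January has 31 days (130 left).
February has 28 days (102 left).
March has 31 days (71 left).
April has 30 days (41 left).
May has 31 days (10 left).
10 days into June → 2033-06-10.

2033-06-10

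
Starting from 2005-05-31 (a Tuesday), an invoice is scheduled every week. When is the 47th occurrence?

2006-04-18

The 47th occurrence is 46 intervals after the first: 46 × 7 = 322 days after 2005-05-31.
May has 31 days — 0 days to the end of May leaves 322.
June has 30 days (292 left).
July has 31 days (261 left).
August has 31 days (230 left).
September has 30 days (200 left).
October has 31 days (169 left).
November has 30 days (139 left).
December has 31 days (108 left).
January has 31 days (77 left).
February has 28 days (49 left).
March has 31 days (18 left).
18 days into April → 2006-04-18.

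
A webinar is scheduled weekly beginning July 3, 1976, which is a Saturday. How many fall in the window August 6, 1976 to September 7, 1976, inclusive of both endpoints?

Occurrences land 7·i days after July 3, 1976 for i = 0, 1, 2, …
August 6, 1976 is 34 days after the start; 34 ÷ 7 = 4 remainder 6; since the remainder is 6, round up to i = 5. First occurrence in the window: #6 on August 7, 1976 (5×7 = 35 days in).
September 7, 1976 is 66 days after the start; 66 ÷ 7 = 9 remainder 3. Last occurrence in the window: #10 on September 4, 1976.
Occurrences #6 through #10: 5 in total.

5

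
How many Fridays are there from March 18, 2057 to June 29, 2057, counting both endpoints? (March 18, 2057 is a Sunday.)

15

March 18, 2057 is a Sunday; the first Friday on or after it is March 23, 2057 (5 days later).
From March 23, 2057 to June 29, 2057: 8 + 30 + 31 + 29 = 98 days (rest of March, April, May, June).
98 ÷ 7 = 14 full weeks with remainder 0, so 14 more Fridays after the first → 15.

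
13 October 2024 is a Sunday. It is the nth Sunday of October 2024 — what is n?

2nd

Day 13 falls in week ⌈13/7⌉ of the month.
Days 1–7 hold the 1st Sunday, 8–14 the 2nd, 15–21 the 3rd, 22–28 the 4th, 29–31 the 5th.
13 is in the range for the 2nd.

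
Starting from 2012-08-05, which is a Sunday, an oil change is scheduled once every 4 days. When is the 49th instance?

The 49th occurrence is 48 intervals after the first: 48 × 4 = 192 days after 2012-08-05.
August has 31 days — 26 days to the end of August leaves 166.
September has 30 days (136 left).
October has 31 days (105 left).
November has 30 days (75 left).
December has 31 days (44 left).
January has 31 days (13 left).
13 days into February → 2013-02-13.

2013-02-13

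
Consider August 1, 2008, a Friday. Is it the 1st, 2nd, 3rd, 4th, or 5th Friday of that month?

Day 1 falls in week ⌈1/7⌉ of the month.
Days 1–7 hold the 1st Friday, 8–14 the 2nd, 15–21 the 3rd, 22–28 the 4th, 29–31 the 5th.
1 is in the range for the 1st.

1st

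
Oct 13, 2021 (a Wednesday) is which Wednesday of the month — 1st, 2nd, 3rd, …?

2nd

Day 13 falls in week ⌈13/7⌉ of the month.
Days 1–7 hold the 1st Wednesday, 8–14 the 2nd, 15–21 the 3rd, 22–28 the 4th, 29–31 the 5th.
13 is in the range for the 2nd.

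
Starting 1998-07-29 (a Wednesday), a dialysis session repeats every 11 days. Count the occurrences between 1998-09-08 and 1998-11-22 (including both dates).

7

Occurrences land 11·i days after 1998-07-29 for i = 0, 1, 2, …
1998-09-08 is 41 days after the start; 41 ÷ 11 = 3 remainder 8; since the remainder is 8, round up to i = 4. First occurrence in the window: #5 on 1998-09-11 (4×11 = 44 days in).
1998-11-22 is 116 days after the start; 116 ÷ 11 = 10 remainder 6. Last occurrence in the window: #11 on 1998-11-16.
Occurrences #5 through #11: 7 in total.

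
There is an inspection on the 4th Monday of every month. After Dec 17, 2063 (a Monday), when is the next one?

Dec 24, 2063

Dec 2063 starts on a Saturday; its first Monday is the 3rd, so the 4th Monday is the 24th — Dec 24, 2063.
Dec 24, 2063 is after Dec 17, 2063, so that is the next one.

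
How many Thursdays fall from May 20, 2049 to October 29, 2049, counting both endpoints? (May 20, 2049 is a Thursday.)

24

May 20, 2049 is a Thursday; the first Thursday on or after it is May 20, 2049.
From May 20, 2049 to October 29, 2049: 11 + 30 + 31 + 31 + 30 + 29 = 162 days (rest of May, June, July, August, September, October).
162 ÷ 7 = 23 full weeks with remainder 1, so 23 more Thursdays after the first → 24.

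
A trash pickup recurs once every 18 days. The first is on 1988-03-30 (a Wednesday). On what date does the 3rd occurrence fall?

The 3rd occurrence is 2 intervals after the first: 2 × 18 = 36 days after 1988-03-30.
March has 31 days — 1 day to the end of March leaves 35.
April has 30 days (5 left).
5 days into May → 1988-05-05.

1988-05-05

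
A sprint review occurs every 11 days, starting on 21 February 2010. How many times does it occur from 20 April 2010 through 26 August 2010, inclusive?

11

Occurrences land 11·i days after 21 February 2010 for i = 0, 1, 2, …
20 April 2010 is 58 days after the start; 58 ÷ 11 = 5 remainder 3; since the remainder is 3, round up to i = 6. First occurrence in the window: #7 on 28 April 2010 (6×11 = 66 days in).
26 August 2010 is 186 days after the start; 186 ÷ 11 = 16 remainder 10. Last occurrence in the window: #17 on 16 August 2010.
Occurrences #7 through #17: 11 in total.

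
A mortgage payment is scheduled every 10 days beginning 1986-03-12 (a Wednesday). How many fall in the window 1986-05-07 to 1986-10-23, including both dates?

Occurrences land 10·i days after 1986-03-12 for i = 0, 1, 2, …
1986-05-07 is 56 days after the start; 56 ÷ 10 = 5 remainder 6; since the remainder is 6, round up to i = 6. First occurrence in the window: #7 on 1986-05-11 (6×10 = 60 days in).
1986-10-23 is 225 days after the start; 225 ÷ 10 = 22 remainder 5. Last occurrence in the window: #23 on 1986-10-18.
Occurrences #7 through #23: 17 in total.

17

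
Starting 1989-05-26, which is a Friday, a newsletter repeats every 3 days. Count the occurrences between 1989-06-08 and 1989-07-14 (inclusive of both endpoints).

Occurrences land 3·i days after 1989-05-26 for i = 0, 1, 2, …
1989-06-08 is 13 days after the start; 13 ÷ 3 = 4 remainder 1; since the remainder is 1, round up to i = 5. First occurrence in the window: #6 on 1989-06-10 (5×3 = 15 days in).
1989-07-14 is 49 days after the start; 49 ÷ 3 = 16 remainder 1. Last occurrence in the window: #17 on 1989-07-13.
Occurrences #6 through #17: 12 in total.

12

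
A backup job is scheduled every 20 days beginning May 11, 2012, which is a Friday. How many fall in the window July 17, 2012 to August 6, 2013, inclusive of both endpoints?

Occurrences land 20·i days after May 11, 2012 for i = 0, 1, 2, …
July 17, 2012 is 67 days after the start; 67 ÷ 20 = 3 remainder 7; since the remainder is 7, round up to i = 4. First occurrence in the window: #5 on July 30, 2012 (4×20 = 80 days in).
August 6, 2013 is 452 days after the start; 452 ÷ 20 = 22 remainder 12. Last occurrence in the window: #23 on July 25, 2013.
Occurrences #5 through #23: 19 in total.

19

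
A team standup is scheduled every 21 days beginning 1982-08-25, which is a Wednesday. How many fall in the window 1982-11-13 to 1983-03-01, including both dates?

Occurrences land 21·i days after 1982-08-25 for i = 0, 1, 2, …
1982-11-13 is 80 days after the start; 80 ÷ 21 = 3 remainder 17; since the remainder is 17, round up to i = 4. First occurrence in the window: #5 on 1982-11-17 (4×21 = 84 days in).
1983-03-01 is 188 days after the start; 188 ÷ 21 = 8 remainder 20. Last occurrence in the window: #9 on 1983-02-09.
Occurrences #5 through #9: 5 in total.

5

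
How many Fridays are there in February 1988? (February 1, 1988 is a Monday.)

4

February 1, 1988 is a Monday; the first Friday on or after it is February 5, 1988 (4 days later).
From February 5, 1988 to February 29, 1988 is 29 − 5 = 24 days.
24 ÷ 7 = 3 full weeks with remainder 3, so 3 more Fridays after the first → 4.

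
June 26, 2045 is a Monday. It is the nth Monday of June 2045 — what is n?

4th

Day 26 falls in week ⌈26/7⌉ of the month.
Days 1–7 hold the 1st Monday, 8–14 the 2nd, 15–21 the 3rd, 22–28 the 4th, 29–31 the 5th.
26 is in the range for the 4th.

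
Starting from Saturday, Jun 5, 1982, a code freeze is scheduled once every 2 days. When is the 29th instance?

The 29th occurrence is 28 intervals after the first: 28 × 2 = 56 days after Jun 5, 1982.
Jun has 30 days — 25 days to the end of Jun leaves 31.
31 days into Jul → Jul 31, 1982.

Jul 31, 1982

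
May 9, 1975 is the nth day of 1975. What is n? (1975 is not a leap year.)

129

Days in months before May: 31 + 28 + 31 + 30 = 120.
Plus 9 days into May → day 129.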